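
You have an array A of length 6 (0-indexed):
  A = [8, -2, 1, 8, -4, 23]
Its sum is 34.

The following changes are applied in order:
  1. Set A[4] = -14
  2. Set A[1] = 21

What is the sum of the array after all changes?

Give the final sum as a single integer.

Initial sum: 34
Change 1: A[4] -4 -> -14, delta = -10, sum = 24
Change 2: A[1] -2 -> 21, delta = 23, sum = 47

Answer: 47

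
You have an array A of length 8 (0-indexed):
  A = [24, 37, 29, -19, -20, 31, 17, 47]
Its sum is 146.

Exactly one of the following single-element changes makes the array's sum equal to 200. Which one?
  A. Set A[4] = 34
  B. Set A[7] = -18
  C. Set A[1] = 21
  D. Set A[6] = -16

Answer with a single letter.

Answer: A

Derivation:
Option A: A[4] -20->34, delta=54, new_sum=146+(54)=200 <-- matches target
Option B: A[7] 47->-18, delta=-65, new_sum=146+(-65)=81
Option C: A[1] 37->21, delta=-16, new_sum=146+(-16)=130
Option D: A[6] 17->-16, delta=-33, new_sum=146+(-33)=113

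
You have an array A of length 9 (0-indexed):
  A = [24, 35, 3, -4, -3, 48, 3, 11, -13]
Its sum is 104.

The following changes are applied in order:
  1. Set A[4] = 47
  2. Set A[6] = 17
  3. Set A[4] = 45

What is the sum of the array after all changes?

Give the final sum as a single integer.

Answer: 166

Derivation:
Initial sum: 104
Change 1: A[4] -3 -> 47, delta = 50, sum = 154
Change 2: A[6] 3 -> 17, delta = 14, sum = 168
Change 3: A[4] 47 -> 45, delta = -2, sum = 166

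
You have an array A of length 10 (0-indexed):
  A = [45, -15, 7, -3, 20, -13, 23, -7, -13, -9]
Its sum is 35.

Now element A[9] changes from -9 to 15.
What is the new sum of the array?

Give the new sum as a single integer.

Old value at index 9: -9
New value at index 9: 15
Delta = 15 - -9 = 24
New sum = old_sum + delta = 35 + (24) = 59

Answer: 59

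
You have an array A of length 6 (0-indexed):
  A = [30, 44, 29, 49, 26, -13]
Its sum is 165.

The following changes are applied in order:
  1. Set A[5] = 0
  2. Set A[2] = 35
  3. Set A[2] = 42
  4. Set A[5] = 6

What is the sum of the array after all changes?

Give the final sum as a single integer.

Answer: 197

Derivation:
Initial sum: 165
Change 1: A[5] -13 -> 0, delta = 13, sum = 178
Change 2: A[2] 29 -> 35, delta = 6, sum = 184
Change 3: A[2] 35 -> 42, delta = 7, sum = 191
Change 4: A[5] 0 -> 6, delta = 6, sum = 197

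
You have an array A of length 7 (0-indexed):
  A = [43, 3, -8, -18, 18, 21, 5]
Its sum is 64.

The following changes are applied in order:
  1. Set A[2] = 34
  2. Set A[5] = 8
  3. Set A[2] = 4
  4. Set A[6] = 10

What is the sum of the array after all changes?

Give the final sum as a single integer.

Initial sum: 64
Change 1: A[2] -8 -> 34, delta = 42, sum = 106
Change 2: A[5] 21 -> 8, delta = -13, sum = 93
Change 3: A[2] 34 -> 4, delta = -30, sum = 63
Change 4: A[6] 5 -> 10, delta = 5, sum = 68

Answer: 68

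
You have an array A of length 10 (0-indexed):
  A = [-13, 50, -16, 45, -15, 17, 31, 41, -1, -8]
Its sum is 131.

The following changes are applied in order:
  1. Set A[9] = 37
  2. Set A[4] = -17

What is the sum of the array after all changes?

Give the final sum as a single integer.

Initial sum: 131
Change 1: A[9] -8 -> 37, delta = 45, sum = 176
Change 2: A[4] -15 -> -17, delta = -2, sum = 174

Answer: 174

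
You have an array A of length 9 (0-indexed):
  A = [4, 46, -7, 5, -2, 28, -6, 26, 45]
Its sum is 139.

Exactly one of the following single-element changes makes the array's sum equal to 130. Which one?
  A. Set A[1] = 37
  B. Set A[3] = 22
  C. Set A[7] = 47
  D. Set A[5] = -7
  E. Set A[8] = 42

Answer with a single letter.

Answer: A

Derivation:
Option A: A[1] 46->37, delta=-9, new_sum=139+(-9)=130 <-- matches target
Option B: A[3] 5->22, delta=17, new_sum=139+(17)=156
Option C: A[7] 26->47, delta=21, new_sum=139+(21)=160
Option D: A[5] 28->-7, delta=-35, new_sum=139+(-35)=104
Option E: A[8] 45->42, delta=-3, new_sum=139+(-3)=136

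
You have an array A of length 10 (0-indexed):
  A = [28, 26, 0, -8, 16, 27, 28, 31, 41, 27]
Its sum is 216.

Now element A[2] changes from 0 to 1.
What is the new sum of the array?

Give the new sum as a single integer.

Old value at index 2: 0
New value at index 2: 1
Delta = 1 - 0 = 1
New sum = old_sum + delta = 216 + (1) = 217

Answer: 217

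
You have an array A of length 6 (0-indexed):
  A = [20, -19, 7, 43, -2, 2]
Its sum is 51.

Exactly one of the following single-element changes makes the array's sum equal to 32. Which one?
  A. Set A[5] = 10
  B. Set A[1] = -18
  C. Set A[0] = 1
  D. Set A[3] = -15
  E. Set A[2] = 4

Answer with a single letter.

Answer: C

Derivation:
Option A: A[5] 2->10, delta=8, new_sum=51+(8)=59
Option B: A[1] -19->-18, delta=1, new_sum=51+(1)=52
Option C: A[0] 20->1, delta=-19, new_sum=51+(-19)=32 <-- matches target
Option D: A[3] 43->-15, delta=-58, new_sum=51+(-58)=-7
Option E: A[2] 7->4, delta=-3, new_sum=51+(-3)=48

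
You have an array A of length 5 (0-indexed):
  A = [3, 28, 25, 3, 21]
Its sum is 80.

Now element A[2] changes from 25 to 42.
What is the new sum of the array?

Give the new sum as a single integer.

Old value at index 2: 25
New value at index 2: 42
Delta = 42 - 25 = 17
New sum = old_sum + delta = 80 + (17) = 97

Answer: 97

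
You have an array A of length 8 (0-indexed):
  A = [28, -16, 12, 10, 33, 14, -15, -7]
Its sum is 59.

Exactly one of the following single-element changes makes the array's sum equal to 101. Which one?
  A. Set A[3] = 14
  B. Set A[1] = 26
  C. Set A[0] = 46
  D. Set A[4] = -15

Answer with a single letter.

Answer: B

Derivation:
Option A: A[3] 10->14, delta=4, new_sum=59+(4)=63
Option B: A[1] -16->26, delta=42, new_sum=59+(42)=101 <-- matches target
Option C: A[0] 28->46, delta=18, new_sum=59+(18)=77
Option D: A[4] 33->-15, delta=-48, new_sum=59+(-48)=11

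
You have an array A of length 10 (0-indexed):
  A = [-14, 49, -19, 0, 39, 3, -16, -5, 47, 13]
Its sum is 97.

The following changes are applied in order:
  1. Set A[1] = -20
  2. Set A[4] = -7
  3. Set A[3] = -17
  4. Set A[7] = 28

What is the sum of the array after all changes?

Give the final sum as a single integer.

Answer: -2

Derivation:
Initial sum: 97
Change 1: A[1] 49 -> -20, delta = -69, sum = 28
Change 2: A[4] 39 -> -7, delta = -46, sum = -18
Change 3: A[3] 0 -> -17, delta = -17, sum = -35
Change 4: A[7] -5 -> 28, delta = 33, sum = -2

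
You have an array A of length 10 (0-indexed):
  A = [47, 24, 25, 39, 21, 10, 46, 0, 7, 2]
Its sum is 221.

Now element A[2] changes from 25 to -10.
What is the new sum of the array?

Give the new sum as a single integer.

Answer: 186

Derivation:
Old value at index 2: 25
New value at index 2: -10
Delta = -10 - 25 = -35
New sum = old_sum + delta = 221 + (-35) = 186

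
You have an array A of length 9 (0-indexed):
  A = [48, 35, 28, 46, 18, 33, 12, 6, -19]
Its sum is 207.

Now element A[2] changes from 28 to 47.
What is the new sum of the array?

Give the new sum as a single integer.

Answer: 226

Derivation:
Old value at index 2: 28
New value at index 2: 47
Delta = 47 - 28 = 19
New sum = old_sum + delta = 207 + (19) = 226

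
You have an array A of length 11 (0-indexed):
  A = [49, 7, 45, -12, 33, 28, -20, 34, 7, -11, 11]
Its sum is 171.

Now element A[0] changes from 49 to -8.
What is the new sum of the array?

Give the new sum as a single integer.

Answer: 114

Derivation:
Old value at index 0: 49
New value at index 0: -8
Delta = -8 - 49 = -57
New sum = old_sum + delta = 171 + (-57) = 114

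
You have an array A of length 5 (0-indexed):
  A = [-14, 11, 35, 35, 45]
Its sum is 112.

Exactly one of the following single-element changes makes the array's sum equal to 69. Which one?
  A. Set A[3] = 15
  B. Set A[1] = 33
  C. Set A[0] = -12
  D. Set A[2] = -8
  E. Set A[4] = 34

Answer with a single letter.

Answer: D

Derivation:
Option A: A[3] 35->15, delta=-20, new_sum=112+(-20)=92
Option B: A[1] 11->33, delta=22, new_sum=112+(22)=134
Option C: A[0] -14->-12, delta=2, new_sum=112+(2)=114
Option D: A[2] 35->-8, delta=-43, new_sum=112+(-43)=69 <-- matches target
Option E: A[4] 45->34, delta=-11, new_sum=112+(-11)=101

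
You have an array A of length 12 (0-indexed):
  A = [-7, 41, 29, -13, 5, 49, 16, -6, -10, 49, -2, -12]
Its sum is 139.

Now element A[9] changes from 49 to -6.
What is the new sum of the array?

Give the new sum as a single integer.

Old value at index 9: 49
New value at index 9: -6
Delta = -6 - 49 = -55
New sum = old_sum + delta = 139 + (-55) = 84

Answer: 84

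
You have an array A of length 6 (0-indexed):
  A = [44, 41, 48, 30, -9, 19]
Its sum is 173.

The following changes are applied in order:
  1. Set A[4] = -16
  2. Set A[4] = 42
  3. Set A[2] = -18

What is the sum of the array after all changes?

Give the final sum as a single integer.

Answer: 158

Derivation:
Initial sum: 173
Change 1: A[4] -9 -> -16, delta = -7, sum = 166
Change 2: A[4] -16 -> 42, delta = 58, sum = 224
Change 3: A[2] 48 -> -18, delta = -66, sum = 158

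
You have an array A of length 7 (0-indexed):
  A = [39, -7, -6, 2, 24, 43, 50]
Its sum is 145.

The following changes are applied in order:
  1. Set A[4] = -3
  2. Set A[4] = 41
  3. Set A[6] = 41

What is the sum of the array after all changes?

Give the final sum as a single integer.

Initial sum: 145
Change 1: A[4] 24 -> -3, delta = -27, sum = 118
Change 2: A[4] -3 -> 41, delta = 44, sum = 162
Change 3: A[6] 50 -> 41, delta = -9, sum = 153

Answer: 153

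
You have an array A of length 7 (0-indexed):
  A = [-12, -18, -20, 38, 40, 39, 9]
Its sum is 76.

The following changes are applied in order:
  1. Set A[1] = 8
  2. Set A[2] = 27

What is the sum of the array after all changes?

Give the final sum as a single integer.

Answer: 149

Derivation:
Initial sum: 76
Change 1: A[1] -18 -> 8, delta = 26, sum = 102
Change 2: A[2] -20 -> 27, delta = 47, sum = 149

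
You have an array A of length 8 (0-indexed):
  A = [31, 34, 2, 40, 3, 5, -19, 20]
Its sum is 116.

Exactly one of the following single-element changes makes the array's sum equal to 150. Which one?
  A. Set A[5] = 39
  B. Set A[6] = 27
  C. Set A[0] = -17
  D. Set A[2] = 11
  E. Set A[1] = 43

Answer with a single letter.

Answer: A

Derivation:
Option A: A[5] 5->39, delta=34, new_sum=116+(34)=150 <-- matches target
Option B: A[6] -19->27, delta=46, new_sum=116+(46)=162
Option C: A[0] 31->-17, delta=-48, new_sum=116+(-48)=68
Option D: A[2] 2->11, delta=9, new_sum=116+(9)=125
Option E: A[1] 34->43, delta=9, new_sum=116+(9)=125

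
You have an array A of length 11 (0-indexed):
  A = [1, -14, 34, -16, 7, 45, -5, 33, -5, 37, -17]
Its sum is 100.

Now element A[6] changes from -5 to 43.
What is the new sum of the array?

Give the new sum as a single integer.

Old value at index 6: -5
New value at index 6: 43
Delta = 43 - -5 = 48
New sum = old_sum + delta = 100 + (48) = 148

Answer: 148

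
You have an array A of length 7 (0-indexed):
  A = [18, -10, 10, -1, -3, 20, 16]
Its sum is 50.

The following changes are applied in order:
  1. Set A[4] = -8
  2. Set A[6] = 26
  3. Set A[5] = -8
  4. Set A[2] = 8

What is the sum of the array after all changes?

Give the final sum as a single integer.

Initial sum: 50
Change 1: A[4] -3 -> -8, delta = -5, sum = 45
Change 2: A[6] 16 -> 26, delta = 10, sum = 55
Change 3: A[5] 20 -> -8, delta = -28, sum = 27
Change 4: A[2] 10 -> 8, delta = -2, sum = 25

Answer: 25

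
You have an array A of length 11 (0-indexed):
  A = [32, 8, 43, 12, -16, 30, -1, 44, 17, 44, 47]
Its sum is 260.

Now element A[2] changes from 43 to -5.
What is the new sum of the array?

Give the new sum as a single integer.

Answer: 212

Derivation:
Old value at index 2: 43
New value at index 2: -5
Delta = -5 - 43 = -48
New sum = old_sum + delta = 260 + (-48) = 212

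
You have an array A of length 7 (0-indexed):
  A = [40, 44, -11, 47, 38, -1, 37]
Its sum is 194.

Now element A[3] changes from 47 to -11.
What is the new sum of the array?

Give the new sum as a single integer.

Answer: 136

Derivation:
Old value at index 3: 47
New value at index 3: -11
Delta = -11 - 47 = -58
New sum = old_sum + delta = 194 + (-58) = 136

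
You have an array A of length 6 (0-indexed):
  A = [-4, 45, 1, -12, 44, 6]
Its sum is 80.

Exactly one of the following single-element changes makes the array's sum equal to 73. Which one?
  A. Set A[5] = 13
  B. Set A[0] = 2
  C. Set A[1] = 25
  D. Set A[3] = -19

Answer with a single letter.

Option A: A[5] 6->13, delta=7, new_sum=80+(7)=87
Option B: A[0] -4->2, delta=6, new_sum=80+(6)=86
Option C: A[1] 45->25, delta=-20, new_sum=80+(-20)=60
Option D: A[3] -12->-19, delta=-7, new_sum=80+(-7)=73 <-- matches target

Answer: D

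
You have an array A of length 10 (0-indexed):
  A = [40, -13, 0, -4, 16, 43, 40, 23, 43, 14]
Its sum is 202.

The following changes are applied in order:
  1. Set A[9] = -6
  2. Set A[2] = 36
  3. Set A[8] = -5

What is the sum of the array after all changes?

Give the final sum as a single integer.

Answer: 170

Derivation:
Initial sum: 202
Change 1: A[9] 14 -> -6, delta = -20, sum = 182
Change 2: A[2] 0 -> 36, delta = 36, sum = 218
Change 3: A[8] 43 -> -5, delta = -48, sum = 170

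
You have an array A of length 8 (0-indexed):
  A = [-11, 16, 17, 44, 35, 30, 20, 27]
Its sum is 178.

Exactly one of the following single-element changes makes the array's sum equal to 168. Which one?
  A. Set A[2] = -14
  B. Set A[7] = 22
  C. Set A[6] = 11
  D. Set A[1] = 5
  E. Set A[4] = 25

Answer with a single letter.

Answer: E

Derivation:
Option A: A[2] 17->-14, delta=-31, new_sum=178+(-31)=147
Option B: A[7] 27->22, delta=-5, new_sum=178+(-5)=173
Option C: A[6] 20->11, delta=-9, new_sum=178+(-9)=169
Option D: A[1] 16->5, delta=-11, new_sum=178+(-11)=167
Option E: A[4] 35->25, delta=-10, new_sum=178+(-10)=168 <-- matches target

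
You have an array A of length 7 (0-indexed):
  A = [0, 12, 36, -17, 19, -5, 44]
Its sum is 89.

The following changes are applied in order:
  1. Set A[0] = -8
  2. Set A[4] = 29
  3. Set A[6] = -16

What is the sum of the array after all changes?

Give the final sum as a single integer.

Initial sum: 89
Change 1: A[0] 0 -> -8, delta = -8, sum = 81
Change 2: A[4] 19 -> 29, delta = 10, sum = 91
Change 3: A[6] 44 -> -16, delta = -60, sum = 31

Answer: 31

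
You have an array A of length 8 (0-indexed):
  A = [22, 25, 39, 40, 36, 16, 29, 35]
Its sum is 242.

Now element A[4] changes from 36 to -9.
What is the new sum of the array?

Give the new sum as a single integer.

Old value at index 4: 36
New value at index 4: -9
Delta = -9 - 36 = -45
New sum = old_sum + delta = 242 + (-45) = 197

Answer: 197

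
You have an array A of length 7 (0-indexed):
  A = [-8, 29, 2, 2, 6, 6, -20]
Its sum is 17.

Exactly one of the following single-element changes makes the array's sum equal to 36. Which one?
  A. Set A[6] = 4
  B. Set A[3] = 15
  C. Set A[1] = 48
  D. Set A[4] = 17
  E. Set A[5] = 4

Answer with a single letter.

Answer: C

Derivation:
Option A: A[6] -20->4, delta=24, new_sum=17+(24)=41
Option B: A[3] 2->15, delta=13, new_sum=17+(13)=30
Option C: A[1] 29->48, delta=19, new_sum=17+(19)=36 <-- matches target
Option D: A[4] 6->17, delta=11, new_sum=17+(11)=28
Option E: A[5] 6->4, delta=-2, new_sum=17+(-2)=15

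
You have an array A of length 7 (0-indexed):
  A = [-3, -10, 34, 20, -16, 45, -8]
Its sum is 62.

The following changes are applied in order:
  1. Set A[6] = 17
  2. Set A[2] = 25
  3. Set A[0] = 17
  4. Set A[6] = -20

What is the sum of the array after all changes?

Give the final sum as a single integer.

Answer: 61

Derivation:
Initial sum: 62
Change 1: A[6] -8 -> 17, delta = 25, sum = 87
Change 2: A[2] 34 -> 25, delta = -9, sum = 78
Change 3: A[0] -3 -> 17, delta = 20, sum = 98
Change 4: A[6] 17 -> -20, delta = -37, sum = 61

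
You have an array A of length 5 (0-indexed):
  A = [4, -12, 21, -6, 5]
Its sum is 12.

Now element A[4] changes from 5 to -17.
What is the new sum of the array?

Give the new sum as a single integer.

Answer: -10

Derivation:
Old value at index 4: 5
New value at index 4: -17
Delta = -17 - 5 = -22
New sum = old_sum + delta = 12 + (-22) = -10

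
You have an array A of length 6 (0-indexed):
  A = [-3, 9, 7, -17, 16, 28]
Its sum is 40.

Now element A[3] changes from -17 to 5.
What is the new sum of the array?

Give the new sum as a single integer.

Old value at index 3: -17
New value at index 3: 5
Delta = 5 - -17 = 22
New sum = old_sum + delta = 40 + (22) = 62

Answer: 62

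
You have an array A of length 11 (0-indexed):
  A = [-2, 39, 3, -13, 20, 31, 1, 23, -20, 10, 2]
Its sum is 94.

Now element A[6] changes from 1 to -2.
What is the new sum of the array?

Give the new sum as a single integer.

Old value at index 6: 1
New value at index 6: -2
Delta = -2 - 1 = -3
New sum = old_sum + delta = 94 + (-3) = 91

Answer: 91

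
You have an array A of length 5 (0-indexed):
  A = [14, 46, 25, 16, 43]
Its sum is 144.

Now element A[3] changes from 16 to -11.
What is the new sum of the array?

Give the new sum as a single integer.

Answer: 117

Derivation:
Old value at index 3: 16
New value at index 3: -11
Delta = -11 - 16 = -27
New sum = old_sum + delta = 144 + (-27) = 117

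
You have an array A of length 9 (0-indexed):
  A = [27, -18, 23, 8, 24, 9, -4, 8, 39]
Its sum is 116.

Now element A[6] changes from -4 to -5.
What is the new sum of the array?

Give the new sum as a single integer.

Old value at index 6: -4
New value at index 6: -5
Delta = -5 - -4 = -1
New sum = old_sum + delta = 116 + (-1) = 115

Answer: 115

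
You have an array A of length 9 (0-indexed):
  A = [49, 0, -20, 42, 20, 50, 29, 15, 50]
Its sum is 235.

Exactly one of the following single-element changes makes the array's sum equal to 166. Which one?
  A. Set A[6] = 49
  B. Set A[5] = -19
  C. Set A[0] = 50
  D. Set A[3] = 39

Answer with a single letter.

Answer: B

Derivation:
Option A: A[6] 29->49, delta=20, new_sum=235+(20)=255
Option B: A[5] 50->-19, delta=-69, new_sum=235+(-69)=166 <-- matches target
Option C: A[0] 49->50, delta=1, new_sum=235+(1)=236
Option D: A[3] 42->39, delta=-3, new_sum=235+(-3)=232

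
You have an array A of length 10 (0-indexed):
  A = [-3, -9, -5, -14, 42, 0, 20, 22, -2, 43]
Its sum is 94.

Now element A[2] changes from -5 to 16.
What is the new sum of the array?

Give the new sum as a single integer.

Answer: 115

Derivation:
Old value at index 2: -5
New value at index 2: 16
Delta = 16 - -5 = 21
New sum = old_sum + delta = 94 + (21) = 115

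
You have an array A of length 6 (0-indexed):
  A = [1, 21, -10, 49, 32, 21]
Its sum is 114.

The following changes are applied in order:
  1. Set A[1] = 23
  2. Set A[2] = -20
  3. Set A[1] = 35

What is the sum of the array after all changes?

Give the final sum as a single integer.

Initial sum: 114
Change 1: A[1] 21 -> 23, delta = 2, sum = 116
Change 2: A[2] -10 -> -20, delta = -10, sum = 106
Change 3: A[1] 23 -> 35, delta = 12, sum = 118

Answer: 118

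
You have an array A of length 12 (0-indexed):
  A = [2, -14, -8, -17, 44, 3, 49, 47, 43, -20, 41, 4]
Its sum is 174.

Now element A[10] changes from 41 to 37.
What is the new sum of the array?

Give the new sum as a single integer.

Answer: 170

Derivation:
Old value at index 10: 41
New value at index 10: 37
Delta = 37 - 41 = -4
New sum = old_sum + delta = 174 + (-4) = 170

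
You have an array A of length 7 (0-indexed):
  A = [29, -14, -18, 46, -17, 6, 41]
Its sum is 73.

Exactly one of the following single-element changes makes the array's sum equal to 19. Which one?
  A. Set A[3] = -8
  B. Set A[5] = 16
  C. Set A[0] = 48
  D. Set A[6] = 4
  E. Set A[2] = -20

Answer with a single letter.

Answer: A

Derivation:
Option A: A[3] 46->-8, delta=-54, new_sum=73+(-54)=19 <-- matches target
Option B: A[5] 6->16, delta=10, new_sum=73+(10)=83
Option C: A[0] 29->48, delta=19, new_sum=73+(19)=92
Option D: A[6] 41->4, delta=-37, new_sum=73+(-37)=36
Option E: A[2] -18->-20, delta=-2, new_sum=73+(-2)=71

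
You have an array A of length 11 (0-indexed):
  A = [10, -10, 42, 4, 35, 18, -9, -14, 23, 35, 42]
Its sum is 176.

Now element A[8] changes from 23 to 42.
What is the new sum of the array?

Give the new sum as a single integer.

Old value at index 8: 23
New value at index 8: 42
Delta = 42 - 23 = 19
New sum = old_sum + delta = 176 + (19) = 195

Answer: 195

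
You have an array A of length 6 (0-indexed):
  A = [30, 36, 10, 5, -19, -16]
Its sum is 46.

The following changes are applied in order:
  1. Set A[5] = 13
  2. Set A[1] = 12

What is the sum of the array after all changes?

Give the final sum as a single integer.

Answer: 51

Derivation:
Initial sum: 46
Change 1: A[5] -16 -> 13, delta = 29, sum = 75
Change 2: A[1] 36 -> 12, delta = -24, sum = 51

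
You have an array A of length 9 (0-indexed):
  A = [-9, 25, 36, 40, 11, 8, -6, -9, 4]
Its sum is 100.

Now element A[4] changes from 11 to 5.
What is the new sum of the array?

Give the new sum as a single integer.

Answer: 94

Derivation:
Old value at index 4: 11
New value at index 4: 5
Delta = 5 - 11 = -6
New sum = old_sum + delta = 100 + (-6) = 94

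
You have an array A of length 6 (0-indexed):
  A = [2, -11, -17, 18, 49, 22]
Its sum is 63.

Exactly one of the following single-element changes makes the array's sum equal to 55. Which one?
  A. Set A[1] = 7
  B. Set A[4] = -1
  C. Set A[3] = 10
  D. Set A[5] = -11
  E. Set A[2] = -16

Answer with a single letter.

Answer: C

Derivation:
Option A: A[1] -11->7, delta=18, new_sum=63+(18)=81
Option B: A[4] 49->-1, delta=-50, new_sum=63+(-50)=13
Option C: A[3] 18->10, delta=-8, new_sum=63+(-8)=55 <-- matches target
Option D: A[5] 22->-11, delta=-33, new_sum=63+(-33)=30
Option E: A[2] -17->-16, delta=1, new_sum=63+(1)=64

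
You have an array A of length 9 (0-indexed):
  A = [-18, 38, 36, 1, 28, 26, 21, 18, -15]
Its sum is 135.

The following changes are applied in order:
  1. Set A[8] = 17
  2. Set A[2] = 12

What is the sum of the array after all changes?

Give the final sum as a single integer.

Initial sum: 135
Change 1: A[8] -15 -> 17, delta = 32, sum = 167
Change 2: A[2] 36 -> 12, delta = -24, sum = 143

Answer: 143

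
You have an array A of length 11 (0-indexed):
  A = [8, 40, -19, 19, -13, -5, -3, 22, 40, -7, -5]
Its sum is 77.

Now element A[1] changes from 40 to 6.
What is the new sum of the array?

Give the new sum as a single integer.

Answer: 43

Derivation:
Old value at index 1: 40
New value at index 1: 6
Delta = 6 - 40 = -34
New sum = old_sum + delta = 77 + (-34) = 43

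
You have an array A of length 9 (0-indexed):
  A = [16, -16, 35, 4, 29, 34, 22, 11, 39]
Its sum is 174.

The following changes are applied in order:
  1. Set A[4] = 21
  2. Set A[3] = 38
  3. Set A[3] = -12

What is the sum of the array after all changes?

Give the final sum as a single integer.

Answer: 150

Derivation:
Initial sum: 174
Change 1: A[4] 29 -> 21, delta = -8, sum = 166
Change 2: A[3] 4 -> 38, delta = 34, sum = 200
Change 3: A[3] 38 -> -12, delta = -50, sum = 150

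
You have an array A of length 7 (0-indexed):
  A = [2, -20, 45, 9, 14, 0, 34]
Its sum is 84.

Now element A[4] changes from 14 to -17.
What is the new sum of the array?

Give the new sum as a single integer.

Answer: 53

Derivation:
Old value at index 4: 14
New value at index 4: -17
Delta = -17 - 14 = -31
New sum = old_sum + delta = 84 + (-31) = 53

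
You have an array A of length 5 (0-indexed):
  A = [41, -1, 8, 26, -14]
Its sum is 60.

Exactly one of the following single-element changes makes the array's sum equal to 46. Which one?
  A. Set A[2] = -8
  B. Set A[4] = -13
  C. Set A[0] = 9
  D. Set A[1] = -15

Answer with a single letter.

Answer: D

Derivation:
Option A: A[2] 8->-8, delta=-16, new_sum=60+(-16)=44
Option B: A[4] -14->-13, delta=1, new_sum=60+(1)=61
Option C: A[0] 41->9, delta=-32, new_sum=60+(-32)=28
Option D: A[1] -1->-15, delta=-14, new_sum=60+(-14)=46 <-- matches target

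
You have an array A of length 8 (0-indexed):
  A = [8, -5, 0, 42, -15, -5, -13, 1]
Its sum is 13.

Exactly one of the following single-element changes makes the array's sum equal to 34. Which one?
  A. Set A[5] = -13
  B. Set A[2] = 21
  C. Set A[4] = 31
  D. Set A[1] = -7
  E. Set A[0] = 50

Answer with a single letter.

Answer: B

Derivation:
Option A: A[5] -5->-13, delta=-8, new_sum=13+(-8)=5
Option B: A[2] 0->21, delta=21, new_sum=13+(21)=34 <-- matches target
Option C: A[4] -15->31, delta=46, new_sum=13+(46)=59
Option D: A[1] -5->-7, delta=-2, new_sum=13+(-2)=11
Option E: A[0] 8->50, delta=42, new_sum=13+(42)=55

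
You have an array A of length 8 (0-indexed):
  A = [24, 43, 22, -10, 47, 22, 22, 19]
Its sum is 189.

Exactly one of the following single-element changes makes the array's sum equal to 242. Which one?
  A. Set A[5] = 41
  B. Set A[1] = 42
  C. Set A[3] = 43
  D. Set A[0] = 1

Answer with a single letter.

Answer: C

Derivation:
Option A: A[5] 22->41, delta=19, new_sum=189+(19)=208
Option B: A[1] 43->42, delta=-1, new_sum=189+(-1)=188
Option C: A[3] -10->43, delta=53, new_sum=189+(53)=242 <-- matches target
Option D: A[0] 24->1, delta=-23, new_sum=189+(-23)=166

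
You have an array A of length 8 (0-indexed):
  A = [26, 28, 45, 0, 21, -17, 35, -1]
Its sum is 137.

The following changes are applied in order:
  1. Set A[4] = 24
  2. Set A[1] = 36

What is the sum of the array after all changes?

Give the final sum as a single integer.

Initial sum: 137
Change 1: A[4] 21 -> 24, delta = 3, sum = 140
Change 2: A[1] 28 -> 36, delta = 8, sum = 148

Answer: 148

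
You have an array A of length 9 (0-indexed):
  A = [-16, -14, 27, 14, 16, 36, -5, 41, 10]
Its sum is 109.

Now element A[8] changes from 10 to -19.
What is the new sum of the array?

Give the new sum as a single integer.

Old value at index 8: 10
New value at index 8: -19
Delta = -19 - 10 = -29
New sum = old_sum + delta = 109 + (-29) = 80

Answer: 80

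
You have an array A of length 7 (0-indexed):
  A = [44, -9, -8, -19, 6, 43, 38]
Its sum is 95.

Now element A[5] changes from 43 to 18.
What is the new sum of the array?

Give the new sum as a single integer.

Old value at index 5: 43
New value at index 5: 18
Delta = 18 - 43 = -25
New sum = old_sum + delta = 95 + (-25) = 70

Answer: 70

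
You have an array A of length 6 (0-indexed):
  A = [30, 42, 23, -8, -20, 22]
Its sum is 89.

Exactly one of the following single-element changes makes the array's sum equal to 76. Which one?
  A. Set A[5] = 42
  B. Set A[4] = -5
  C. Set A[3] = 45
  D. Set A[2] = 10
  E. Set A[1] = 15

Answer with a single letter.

Answer: D

Derivation:
Option A: A[5] 22->42, delta=20, new_sum=89+(20)=109
Option B: A[4] -20->-5, delta=15, new_sum=89+(15)=104
Option C: A[3] -8->45, delta=53, new_sum=89+(53)=142
Option D: A[2] 23->10, delta=-13, new_sum=89+(-13)=76 <-- matches target
Option E: A[1] 42->15, delta=-27, new_sum=89+(-27)=62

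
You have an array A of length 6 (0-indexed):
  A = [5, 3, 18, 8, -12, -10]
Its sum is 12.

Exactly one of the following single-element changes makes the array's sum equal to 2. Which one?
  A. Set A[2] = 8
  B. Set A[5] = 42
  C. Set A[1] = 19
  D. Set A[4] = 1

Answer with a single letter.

Answer: A

Derivation:
Option A: A[2] 18->8, delta=-10, new_sum=12+(-10)=2 <-- matches target
Option B: A[5] -10->42, delta=52, new_sum=12+(52)=64
Option C: A[1] 3->19, delta=16, new_sum=12+(16)=28
Option D: A[4] -12->1, delta=13, new_sum=12+(13)=25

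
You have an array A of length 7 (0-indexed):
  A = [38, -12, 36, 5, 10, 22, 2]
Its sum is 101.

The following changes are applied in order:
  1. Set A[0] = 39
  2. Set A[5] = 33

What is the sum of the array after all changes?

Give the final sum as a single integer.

Initial sum: 101
Change 1: A[0] 38 -> 39, delta = 1, sum = 102
Change 2: A[5] 22 -> 33, delta = 11, sum = 113

Answer: 113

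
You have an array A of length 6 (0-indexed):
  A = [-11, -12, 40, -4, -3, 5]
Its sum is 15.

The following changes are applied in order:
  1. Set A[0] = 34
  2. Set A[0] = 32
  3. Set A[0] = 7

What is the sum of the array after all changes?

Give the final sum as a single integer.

Answer: 33

Derivation:
Initial sum: 15
Change 1: A[0] -11 -> 34, delta = 45, sum = 60
Change 2: A[0] 34 -> 32, delta = -2, sum = 58
Change 3: A[0] 32 -> 7, delta = -25, sum = 33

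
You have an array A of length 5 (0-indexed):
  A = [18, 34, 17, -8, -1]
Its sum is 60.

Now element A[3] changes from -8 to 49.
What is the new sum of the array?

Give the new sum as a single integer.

Answer: 117

Derivation:
Old value at index 3: -8
New value at index 3: 49
Delta = 49 - -8 = 57
New sum = old_sum + delta = 60 + (57) = 117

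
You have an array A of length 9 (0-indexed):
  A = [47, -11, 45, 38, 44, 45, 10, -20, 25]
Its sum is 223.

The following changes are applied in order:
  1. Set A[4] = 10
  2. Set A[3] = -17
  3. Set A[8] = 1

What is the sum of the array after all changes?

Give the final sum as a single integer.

Initial sum: 223
Change 1: A[4] 44 -> 10, delta = -34, sum = 189
Change 2: A[3] 38 -> -17, delta = -55, sum = 134
Change 3: A[8] 25 -> 1, delta = -24, sum = 110

Answer: 110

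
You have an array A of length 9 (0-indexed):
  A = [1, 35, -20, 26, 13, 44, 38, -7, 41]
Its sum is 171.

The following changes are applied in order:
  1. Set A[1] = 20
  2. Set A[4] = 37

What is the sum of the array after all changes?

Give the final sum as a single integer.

Initial sum: 171
Change 1: A[1] 35 -> 20, delta = -15, sum = 156
Change 2: A[4] 13 -> 37, delta = 24, sum = 180

Answer: 180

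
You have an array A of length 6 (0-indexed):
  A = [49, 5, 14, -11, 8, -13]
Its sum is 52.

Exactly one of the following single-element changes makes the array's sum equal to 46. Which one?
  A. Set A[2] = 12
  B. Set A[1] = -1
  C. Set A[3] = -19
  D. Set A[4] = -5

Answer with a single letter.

Answer: B

Derivation:
Option A: A[2] 14->12, delta=-2, new_sum=52+(-2)=50
Option B: A[1] 5->-1, delta=-6, new_sum=52+(-6)=46 <-- matches target
Option C: A[3] -11->-19, delta=-8, new_sum=52+(-8)=44
Option D: A[4] 8->-5, delta=-13, new_sum=52+(-13)=39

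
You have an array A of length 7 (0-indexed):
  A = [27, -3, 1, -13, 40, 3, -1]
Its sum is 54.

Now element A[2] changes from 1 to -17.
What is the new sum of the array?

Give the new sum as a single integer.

Answer: 36

Derivation:
Old value at index 2: 1
New value at index 2: -17
Delta = -17 - 1 = -18
New sum = old_sum + delta = 54 + (-18) = 36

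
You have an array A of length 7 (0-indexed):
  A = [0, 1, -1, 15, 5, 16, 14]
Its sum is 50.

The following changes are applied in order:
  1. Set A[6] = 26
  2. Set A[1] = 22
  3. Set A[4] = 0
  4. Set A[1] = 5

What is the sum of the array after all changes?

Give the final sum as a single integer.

Initial sum: 50
Change 1: A[6] 14 -> 26, delta = 12, sum = 62
Change 2: A[1] 1 -> 22, delta = 21, sum = 83
Change 3: A[4] 5 -> 0, delta = -5, sum = 78
Change 4: A[1] 22 -> 5, delta = -17, sum = 61

Answer: 61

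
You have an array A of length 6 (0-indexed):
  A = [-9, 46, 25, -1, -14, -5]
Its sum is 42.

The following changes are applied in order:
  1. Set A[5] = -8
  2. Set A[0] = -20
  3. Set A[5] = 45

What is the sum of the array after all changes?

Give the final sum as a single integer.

Initial sum: 42
Change 1: A[5] -5 -> -8, delta = -3, sum = 39
Change 2: A[0] -9 -> -20, delta = -11, sum = 28
Change 3: A[5] -8 -> 45, delta = 53, sum = 81

Answer: 81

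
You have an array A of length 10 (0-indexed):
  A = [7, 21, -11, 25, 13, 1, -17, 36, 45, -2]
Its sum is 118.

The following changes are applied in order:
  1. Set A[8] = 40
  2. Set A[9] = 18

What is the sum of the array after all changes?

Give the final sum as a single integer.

Answer: 133

Derivation:
Initial sum: 118
Change 1: A[8] 45 -> 40, delta = -5, sum = 113
Change 2: A[9] -2 -> 18, delta = 20, sum = 133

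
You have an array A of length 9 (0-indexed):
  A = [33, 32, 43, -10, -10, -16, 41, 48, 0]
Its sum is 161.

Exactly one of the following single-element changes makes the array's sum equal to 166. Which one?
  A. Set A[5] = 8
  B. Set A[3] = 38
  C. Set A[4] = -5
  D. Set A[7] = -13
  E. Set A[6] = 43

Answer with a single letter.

Option A: A[5] -16->8, delta=24, new_sum=161+(24)=185
Option B: A[3] -10->38, delta=48, new_sum=161+(48)=209
Option C: A[4] -10->-5, delta=5, new_sum=161+(5)=166 <-- matches target
Option D: A[7] 48->-13, delta=-61, new_sum=161+(-61)=100
Option E: A[6] 41->43, delta=2, new_sum=161+(2)=163

Answer: C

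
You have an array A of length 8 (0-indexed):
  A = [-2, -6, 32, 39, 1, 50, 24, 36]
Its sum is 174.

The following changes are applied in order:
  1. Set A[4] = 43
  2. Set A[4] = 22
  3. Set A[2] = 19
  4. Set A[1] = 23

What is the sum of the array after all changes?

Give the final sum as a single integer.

Answer: 211

Derivation:
Initial sum: 174
Change 1: A[4] 1 -> 43, delta = 42, sum = 216
Change 2: A[4] 43 -> 22, delta = -21, sum = 195
Change 3: A[2] 32 -> 19, delta = -13, sum = 182
Change 4: A[1] -6 -> 23, delta = 29, sum = 211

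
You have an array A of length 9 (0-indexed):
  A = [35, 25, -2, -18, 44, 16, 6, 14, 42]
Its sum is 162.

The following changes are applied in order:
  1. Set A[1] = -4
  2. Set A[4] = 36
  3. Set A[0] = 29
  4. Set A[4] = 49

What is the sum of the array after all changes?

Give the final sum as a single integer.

Answer: 132

Derivation:
Initial sum: 162
Change 1: A[1] 25 -> -4, delta = -29, sum = 133
Change 2: A[4] 44 -> 36, delta = -8, sum = 125
Change 3: A[0] 35 -> 29, delta = -6, sum = 119
Change 4: A[4] 36 -> 49, delta = 13, sum = 132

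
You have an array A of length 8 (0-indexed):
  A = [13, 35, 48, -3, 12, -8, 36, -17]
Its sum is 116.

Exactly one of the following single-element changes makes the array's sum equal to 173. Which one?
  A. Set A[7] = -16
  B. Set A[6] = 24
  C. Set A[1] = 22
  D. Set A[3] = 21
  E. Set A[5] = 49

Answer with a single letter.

Answer: E

Derivation:
Option A: A[7] -17->-16, delta=1, new_sum=116+(1)=117
Option B: A[6] 36->24, delta=-12, new_sum=116+(-12)=104
Option C: A[1] 35->22, delta=-13, new_sum=116+(-13)=103
Option D: A[3] -3->21, delta=24, new_sum=116+(24)=140
Option E: A[5] -8->49, delta=57, new_sum=116+(57)=173 <-- matches target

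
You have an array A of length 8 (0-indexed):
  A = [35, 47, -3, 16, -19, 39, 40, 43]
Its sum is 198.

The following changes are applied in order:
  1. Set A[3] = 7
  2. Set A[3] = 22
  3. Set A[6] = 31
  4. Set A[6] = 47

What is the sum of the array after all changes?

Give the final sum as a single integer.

Initial sum: 198
Change 1: A[3] 16 -> 7, delta = -9, sum = 189
Change 2: A[3] 7 -> 22, delta = 15, sum = 204
Change 3: A[6] 40 -> 31, delta = -9, sum = 195
Change 4: A[6] 31 -> 47, delta = 16, sum = 211

Answer: 211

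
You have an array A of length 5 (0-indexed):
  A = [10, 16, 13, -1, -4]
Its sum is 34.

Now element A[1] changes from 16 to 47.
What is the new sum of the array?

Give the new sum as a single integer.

Old value at index 1: 16
New value at index 1: 47
Delta = 47 - 16 = 31
New sum = old_sum + delta = 34 + (31) = 65

Answer: 65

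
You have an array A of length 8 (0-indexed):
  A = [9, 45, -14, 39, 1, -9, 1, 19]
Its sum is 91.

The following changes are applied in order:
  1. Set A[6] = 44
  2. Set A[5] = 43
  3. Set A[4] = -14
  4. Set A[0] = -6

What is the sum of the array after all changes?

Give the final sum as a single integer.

Answer: 156

Derivation:
Initial sum: 91
Change 1: A[6] 1 -> 44, delta = 43, sum = 134
Change 2: A[5] -9 -> 43, delta = 52, sum = 186
Change 3: A[4] 1 -> -14, delta = -15, sum = 171
Change 4: A[0] 9 -> -6, delta = -15, sum = 156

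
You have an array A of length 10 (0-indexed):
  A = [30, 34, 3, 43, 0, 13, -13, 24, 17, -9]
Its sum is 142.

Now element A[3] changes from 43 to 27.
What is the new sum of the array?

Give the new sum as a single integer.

Old value at index 3: 43
New value at index 3: 27
Delta = 27 - 43 = -16
New sum = old_sum + delta = 142 + (-16) = 126

Answer: 126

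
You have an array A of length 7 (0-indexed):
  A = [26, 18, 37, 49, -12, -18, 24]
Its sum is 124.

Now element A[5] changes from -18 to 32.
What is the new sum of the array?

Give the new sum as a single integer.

Answer: 174

Derivation:
Old value at index 5: -18
New value at index 5: 32
Delta = 32 - -18 = 50
New sum = old_sum + delta = 124 + (50) = 174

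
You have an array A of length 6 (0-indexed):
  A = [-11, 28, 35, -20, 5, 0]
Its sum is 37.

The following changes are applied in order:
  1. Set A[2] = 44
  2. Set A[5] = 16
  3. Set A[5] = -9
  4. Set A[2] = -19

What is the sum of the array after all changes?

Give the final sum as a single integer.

Initial sum: 37
Change 1: A[2] 35 -> 44, delta = 9, sum = 46
Change 2: A[5] 0 -> 16, delta = 16, sum = 62
Change 3: A[5] 16 -> -9, delta = -25, sum = 37
Change 4: A[2] 44 -> -19, delta = -63, sum = -26

Answer: -26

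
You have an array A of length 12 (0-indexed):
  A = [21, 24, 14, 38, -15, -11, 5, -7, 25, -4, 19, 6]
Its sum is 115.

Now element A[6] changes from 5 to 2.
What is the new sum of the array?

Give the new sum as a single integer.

Answer: 112

Derivation:
Old value at index 6: 5
New value at index 6: 2
Delta = 2 - 5 = -3
New sum = old_sum + delta = 115 + (-3) = 112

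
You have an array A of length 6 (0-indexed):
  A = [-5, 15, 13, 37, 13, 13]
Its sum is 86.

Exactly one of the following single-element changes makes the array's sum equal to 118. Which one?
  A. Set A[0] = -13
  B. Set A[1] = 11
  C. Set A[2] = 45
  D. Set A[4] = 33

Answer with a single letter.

Option A: A[0] -5->-13, delta=-8, new_sum=86+(-8)=78
Option B: A[1] 15->11, delta=-4, new_sum=86+(-4)=82
Option C: A[2] 13->45, delta=32, new_sum=86+(32)=118 <-- matches target
Option D: A[4] 13->33, delta=20, new_sum=86+(20)=106

Answer: C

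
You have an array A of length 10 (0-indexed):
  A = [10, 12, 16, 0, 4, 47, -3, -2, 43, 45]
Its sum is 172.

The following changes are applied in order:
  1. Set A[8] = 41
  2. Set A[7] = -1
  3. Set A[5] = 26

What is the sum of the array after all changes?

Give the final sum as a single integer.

Answer: 150

Derivation:
Initial sum: 172
Change 1: A[8] 43 -> 41, delta = -2, sum = 170
Change 2: A[7] -2 -> -1, delta = 1, sum = 171
Change 3: A[5] 47 -> 26, delta = -21, sum = 150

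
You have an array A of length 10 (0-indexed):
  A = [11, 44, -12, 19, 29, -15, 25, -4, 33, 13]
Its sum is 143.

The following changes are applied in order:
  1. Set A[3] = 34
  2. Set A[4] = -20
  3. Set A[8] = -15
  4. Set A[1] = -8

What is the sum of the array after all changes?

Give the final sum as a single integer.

Initial sum: 143
Change 1: A[3] 19 -> 34, delta = 15, sum = 158
Change 2: A[4] 29 -> -20, delta = -49, sum = 109
Change 3: A[8] 33 -> -15, delta = -48, sum = 61
Change 4: A[1] 44 -> -8, delta = -52, sum = 9

Answer: 9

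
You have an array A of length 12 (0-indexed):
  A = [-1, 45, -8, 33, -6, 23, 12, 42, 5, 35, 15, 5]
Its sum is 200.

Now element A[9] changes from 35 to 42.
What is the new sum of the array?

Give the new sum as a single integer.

Old value at index 9: 35
New value at index 9: 42
Delta = 42 - 35 = 7
New sum = old_sum + delta = 200 + (7) = 207

Answer: 207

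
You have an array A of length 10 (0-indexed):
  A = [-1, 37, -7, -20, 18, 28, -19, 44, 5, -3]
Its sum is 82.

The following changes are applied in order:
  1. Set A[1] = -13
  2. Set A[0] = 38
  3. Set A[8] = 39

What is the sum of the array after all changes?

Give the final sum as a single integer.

Initial sum: 82
Change 1: A[1] 37 -> -13, delta = -50, sum = 32
Change 2: A[0] -1 -> 38, delta = 39, sum = 71
Change 3: A[8] 5 -> 39, delta = 34, sum = 105

Answer: 105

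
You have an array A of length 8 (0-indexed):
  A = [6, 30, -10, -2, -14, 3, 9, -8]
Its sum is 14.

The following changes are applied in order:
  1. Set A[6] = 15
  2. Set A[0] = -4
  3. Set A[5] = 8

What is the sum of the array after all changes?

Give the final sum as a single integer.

Answer: 15

Derivation:
Initial sum: 14
Change 1: A[6] 9 -> 15, delta = 6, sum = 20
Change 2: A[0] 6 -> -4, delta = -10, sum = 10
Change 3: A[5] 3 -> 8, delta = 5, sum = 15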